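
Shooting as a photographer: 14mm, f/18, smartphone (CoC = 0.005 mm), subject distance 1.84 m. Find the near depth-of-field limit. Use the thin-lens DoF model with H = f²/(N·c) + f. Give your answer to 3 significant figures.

1.00 m

Hyperfocal distance H = f²/(N·c) + f = 14²/(18 × 0.005) + 14 = 196/0.09 + 14 ≈ 2191.8 mm ≈ 2.192 m.
Near limit Dn = s·(H − f)/(H + s − 2f) = 1840 × (2191.8 − 14) / (2191.8 + 1840 − 2 × 14) = 1840 × 2177.8 / 4003.8 ≈ 1000.8 mm ≈ 1.00 m.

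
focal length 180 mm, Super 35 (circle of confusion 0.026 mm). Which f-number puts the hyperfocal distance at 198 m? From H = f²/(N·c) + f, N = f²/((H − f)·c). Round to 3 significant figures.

Rearrange H = f²/(N·c) + f for N: N = f² / ((H − f)·c).
N = 180² / ((198000 − 180) × 0.026) = 32400 / 5143 ≈ 6.30.

f/6.30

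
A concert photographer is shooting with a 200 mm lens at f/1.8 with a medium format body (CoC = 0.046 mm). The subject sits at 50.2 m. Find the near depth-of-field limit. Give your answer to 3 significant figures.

45.5 m

Hyperfocal distance H = f²/(N·c) + f = 200²/(1.8 × 0.046) + 200 = 40000/0.0828 + 200 ≈ 483291.8 mm ≈ 483.3 m.
Near limit Dn = s·(H − f)/(H + s − 2f) = 50200 × (483291.8 − 200) / (483291.8 + 50200 − 2 × 200) = 50200 × 483091.8 / 533091.8 ≈ 45492 mm ≈ 45.5 m.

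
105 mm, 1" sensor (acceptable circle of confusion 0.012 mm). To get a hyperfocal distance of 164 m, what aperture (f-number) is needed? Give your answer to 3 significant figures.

f/5.61

Rearrange H = f²/(N·c) + f for N: N = f² / ((H − f)·c).
N = 105² / ((164000 − 105) × 0.012) = 11025 / 1967 ≈ 5.61.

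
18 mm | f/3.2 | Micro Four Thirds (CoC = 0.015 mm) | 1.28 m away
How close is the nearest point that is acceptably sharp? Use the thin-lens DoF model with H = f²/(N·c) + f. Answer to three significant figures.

Hyperfocal distance H = f²/(N·c) + f = 18²/(3.2 × 0.015) + 18 = 324/0.048 + 18 ≈ 6768.0 mm ≈ 6.768 m.
Near limit Dn = s·(H − f)/(H + s − 2f) = 1280 × (6768.0 − 18) / (6768.0 + 1280 − 2 × 18) = 1280 × 6750.0 / 8012.0 ≈ 1078.4 mm ≈ 1.08 m.

1.08 m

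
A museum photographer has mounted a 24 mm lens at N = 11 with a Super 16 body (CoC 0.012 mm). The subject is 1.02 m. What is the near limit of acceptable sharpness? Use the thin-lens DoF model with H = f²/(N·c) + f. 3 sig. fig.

Hyperfocal distance H = f²/(N·c) + f = 24²/(11 × 0.012) + 24 = 576/0.132 + 24 ≈ 4387.6 mm ≈ 4.388 m.
Near limit Dn = s·(H − f)/(H + s − 2f) = 1020 × (4387.6 − 24) / (4387.6 + 1020 − 2 × 24) = 1020 × 4363.6 / 5359.6 ≈ 830.45 mm ≈ 0.830 m.

0.830 m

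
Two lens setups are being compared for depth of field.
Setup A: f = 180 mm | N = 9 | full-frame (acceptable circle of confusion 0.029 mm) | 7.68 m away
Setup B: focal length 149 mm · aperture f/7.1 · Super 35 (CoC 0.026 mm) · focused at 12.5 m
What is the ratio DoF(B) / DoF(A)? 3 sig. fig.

Setup A: H = 180²/(9×0.029) + 180 ≈ 124317.9 mm; DoF = Df − Dn = 8173.84 − 7242.44 ≈ 931.40 mm.
Setup B: H = 149²/(7.1×0.026) + 149 ≈ 120414.4 mm; DoF = Df − Dn = 13930.6 − 11335.8 ≈ 2594.8 mm.
Ratio = 2594.8 / 931.40 ≈ 2.79.

2.79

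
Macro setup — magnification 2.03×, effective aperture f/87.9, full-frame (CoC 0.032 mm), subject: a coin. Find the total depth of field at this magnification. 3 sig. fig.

1.37 mm

At magnification m, DoF ≈ 2·N_eff·c/m² = 2 × 87.9 × 0.032 / 2.03² = 5.626 / 4.121 ≈ 1.37 mm.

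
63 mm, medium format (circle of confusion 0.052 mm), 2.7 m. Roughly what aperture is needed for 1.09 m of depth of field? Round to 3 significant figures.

Write h = H − f = f²/(N·c). The thin-lens limits are Dn = s·h/(h + (s−f)) and Df = s·h/(h − (s−f)), so DoF = Df − Dn = 2·s·(s−f)·h / (h² − (s−f)²).
That is a quadratic in h: DoF·h² − 2·s·(s−f)·h − DoF·(s−f)² = 0 ⇒ h = (s−f)·(s + √(s² + DoF²)) / DoF = 2637 × (2700 + √(2700² + 1090²)) / 1090 = 2637 × (2700 + 2911.72) / 1090 ≈ 13576 mm.
Then N = f²/(c·h) = 63² / (0.052 × 13576) = 3969 / 705.96 ≈ 5.62.

f/5.62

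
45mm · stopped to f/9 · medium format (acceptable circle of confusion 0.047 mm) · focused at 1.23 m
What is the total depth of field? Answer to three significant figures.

Hyperfocal distance H = f²/(N·c) + f = 45²/(9 × 0.047) + 45 = 2025/0.423 + 45 ≈ 4832.2 mm ≈ 4.832 m.
Near limit Dn = s·(H − f)/(H + s − 2f) = 1230 × (4832.2 − 45) / (4832.2 + 1230 − 2 × 45) = 1230 × 4787.2 / 5972.2 ≈ 985.95 mm.
Far limit Df = s·(H − f)/(H − s) = 1230 × (4832.2 − 45) / (4832.2 − 1230) = 1230 × 4787.2 / 3602.2 ≈ 1634.62 mm.
Depth of field = Df − Dn = 1634.62 − 985.95 ≈ 648.67 mm ≈ 0.649 m.

0.649 m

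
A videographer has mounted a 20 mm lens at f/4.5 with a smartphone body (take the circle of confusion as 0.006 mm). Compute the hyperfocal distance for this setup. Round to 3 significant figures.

14.8 m

Hyperfocal distance H = f²/(N·c) + f = 20²/(4.5 × 0.006) + 20 = 400/0.027 + 20 ≈ 14834.8 mm ≈ 14.8 m.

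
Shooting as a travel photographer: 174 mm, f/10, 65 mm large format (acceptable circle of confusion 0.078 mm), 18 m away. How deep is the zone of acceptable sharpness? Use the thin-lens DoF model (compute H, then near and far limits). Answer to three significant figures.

Hyperfocal distance H = f²/(N·c) + f = 174²/(10 × 0.078) + 174 = 30276/0.78 + 174 ≈ 38989.4 mm ≈ 38.99 m.
Near limit Dn = s·(H − f)/(H + s − 2f) = 18000 × (38989.4 − 174) / (38989.4 + 18000 − 2 × 174) = 18000 × 38815.4 / 56641.4 ≈ 12335 mm.
Far limit Df = s·(H − f)/(H − s) = 18000 × (38989.4 − 174) / (38989.4 − 18000) = 18000 × 38815.4 / 20989.4 ≈ 33287 mm.
Depth of field = Df − Dn = 33287 − 12335 ≈ 20952 mm ≈ 21.0 m.

21.0 m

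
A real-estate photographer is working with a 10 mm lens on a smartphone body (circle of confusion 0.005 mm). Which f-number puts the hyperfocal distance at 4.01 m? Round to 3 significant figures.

f/5

Rearrange H = f²/(N·c) + f for N: N = f² / ((H − f)·c).
N = 10² / ((4010 − 10) × 0.005) = 100 / 20.00 ≈ 5.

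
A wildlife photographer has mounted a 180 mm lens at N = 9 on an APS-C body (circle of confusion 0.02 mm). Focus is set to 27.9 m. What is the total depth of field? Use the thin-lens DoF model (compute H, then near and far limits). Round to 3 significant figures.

Hyperfocal distance H = f²/(N·c) + f = 180²/(9 × 0.02) + 180 = 32400/0.18 + 180 ≈ 180180.0 mm ≈ 180.2 m.
Near limit Dn = s·(H − f)/(H + s − 2f) = 27900 × (180180.0 − 180) / (180180.0 + 27900 − 2 × 180) = 27900 × 180000.0 / 207720.0 ≈ 24176.8 mm.
Far limit Df = s·(H − f)/(H − s) = 27900 × (180180.0 − 180) / (180180.0 − 27900) = 27900 × 180000.0 / 152280.0 ≈ 32978.7 mm.
Depth of field = Df − Dn = 32978.7 − 24176.8 ≈ 8801.9 mm ≈ 8.80 m.

8.80 m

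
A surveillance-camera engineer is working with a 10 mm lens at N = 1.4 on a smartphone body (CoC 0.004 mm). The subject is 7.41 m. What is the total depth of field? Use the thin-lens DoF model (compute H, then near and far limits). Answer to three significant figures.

Hyperfocal distance H = f²/(N·c) + f = 10²/(1.4 × 0.004) + 10 = 100/0.0056 + 10 ≈ 17867.1 mm ≈ 17.87 m.
Near limit Dn = s·(H − f)/(H + s − 2f) = 7410 × (17867.1 − 10) / (17867.1 + 7410 − 2 × 10) = 7410 × 17857.1 / 25257.1 ≈ 5239.0 mm.
Far limit Df = s·(H − f)/(H − s) = 7410 × (17867.1 − 10) / (17867.1 − 7410) = 7410 × 17857.1 / 10457.1 ≈ 12653.7 mm.
Depth of field = Df − Dn = 12653.7 − 5239.0 ≈ 7414.7 mm ≈ 7.41 m.

7.41 m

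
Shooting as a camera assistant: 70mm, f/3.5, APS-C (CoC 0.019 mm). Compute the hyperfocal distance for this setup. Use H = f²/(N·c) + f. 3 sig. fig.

Hyperfocal distance H = f²/(N·c) + f = 70²/(3.5 × 0.019) + 70 = 4900/0.0665 + 70 ≈ 73754.2 mm ≈ 73.8 m.

73.8 m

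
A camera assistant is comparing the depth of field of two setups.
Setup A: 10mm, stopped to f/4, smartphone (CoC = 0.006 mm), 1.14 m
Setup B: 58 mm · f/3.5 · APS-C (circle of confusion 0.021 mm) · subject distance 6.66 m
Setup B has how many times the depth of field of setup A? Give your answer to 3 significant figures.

2.94

Setup A: H = 10²/(4×0.006) + 10 ≈ 4176.7 mm; DoF = Df − Dn = 1564.22 − 896.79 ≈ 667.43 mm.
Setup B: H = 58²/(3.5×0.021) + 58 ≈ 45826.7 mm; DoF = Df − Dn = 7782.6 − 5820.4 ≈ 1962.2 mm.
Ratio = 1962.2 / 667.43 ≈ 2.94.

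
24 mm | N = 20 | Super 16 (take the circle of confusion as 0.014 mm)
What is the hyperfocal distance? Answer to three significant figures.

2.08 m

Hyperfocal distance H = f²/(N·c) + f = 24²/(20 × 0.014) + 24 = 576/0.28 + 24 ≈ 2081.1 mm ≈ 2.08 m.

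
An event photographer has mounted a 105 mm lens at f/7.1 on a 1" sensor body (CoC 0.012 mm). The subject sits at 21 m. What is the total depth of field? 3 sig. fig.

6.96 m

Hyperfocal distance H = f²/(N·c) + f = 105²/(7.1 × 0.012) + 105 = 11025/0.0852 + 105 ≈ 129506.4 mm ≈ 129.5 m.
Near limit Dn = s·(H − f)/(H + s − 2f) = 21000 × (129506.4 − 105) / (129506.4 + 21000 − 2 × 105) = 21000 × 129401.4 / 150296.4 ≈ 18080.5 mm.
Far limit Df = s·(H − f)/(H − s) = 21000 × (129506.4 − 105) / (129506.4 − 21000) = 21000 × 129401.4 / 108506.4 ≈ 25044.0 mm.
Depth of field = Df − Dn = 25044.0 − 18080.5 ≈ 6963.5 mm ≈ 6.96 m.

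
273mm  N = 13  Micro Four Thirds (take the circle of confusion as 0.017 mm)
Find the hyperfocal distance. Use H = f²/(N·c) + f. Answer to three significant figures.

Hyperfocal distance H = f²/(N·c) + f = 273²/(13 × 0.017) + 273 = 74529/0.221 + 273 ≈ 337508.3 mm ≈ 338 m.

338 m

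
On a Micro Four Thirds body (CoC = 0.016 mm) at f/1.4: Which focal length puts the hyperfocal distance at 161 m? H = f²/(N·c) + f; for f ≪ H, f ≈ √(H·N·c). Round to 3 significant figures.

60.0 mm

From H = f²/(N·c) + f, with f ≪ H: f ≈ √(H·N·c) = √(161000 × 1.4 × 0.016) = √3606.4 ≈ 60.05 mm.
Exact: f² + N·c·f − N·c·H = 0 ⇒ f = (−N·c + √((N·c)² + 4·N·c·H))/2 = (−0.0224 + √14426)/2 ≈ 60.042 mm ≈ 60.0 mm.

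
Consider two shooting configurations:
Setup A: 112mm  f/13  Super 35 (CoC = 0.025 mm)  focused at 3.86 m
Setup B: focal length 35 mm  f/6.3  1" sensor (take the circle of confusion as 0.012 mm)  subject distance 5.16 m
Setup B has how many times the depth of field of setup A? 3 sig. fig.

Setup A: H = 112²/(13×0.025) + 112 ≈ 38708.9 mm; DoF = Df − Dn = 4275.14 − 3518.35 ≈ 756.79 mm.
Setup B: H = 35²/(6.3×0.012) + 35 ≈ 16238.7 mm; DoF = Df − Dn = 7547.0 − 3920.1 ≈ 3626.9 mm.
Ratio = 3626.9 / 756.79 ≈ 4.79.

4.79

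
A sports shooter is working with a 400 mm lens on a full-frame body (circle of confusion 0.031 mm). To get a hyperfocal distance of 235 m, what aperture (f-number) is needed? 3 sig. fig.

f/22

Rearrange H = f²/(N·c) + f for N: N = f² / ((H − f)·c).
N = 400² / ((235000 − 400) × 0.031) = 160000 / 7273 ≈ 22.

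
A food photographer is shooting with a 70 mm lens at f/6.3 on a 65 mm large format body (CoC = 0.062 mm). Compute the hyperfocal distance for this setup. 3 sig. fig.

12.6 m

Hyperfocal distance H = f²/(N·c) + f = 70²/(6.3 × 0.062) + 70 = 4900/0.3906 + 70 ≈ 12614.8 mm ≈ 12.6 m.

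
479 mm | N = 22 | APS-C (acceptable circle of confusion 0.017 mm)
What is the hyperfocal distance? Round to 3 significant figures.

Hyperfocal distance H = f²/(N·c) + f = 479²/(22 × 0.017) + 479 = 229441/0.374 + 479 ≈ 613957.6 mm ≈ 614 m.

614 m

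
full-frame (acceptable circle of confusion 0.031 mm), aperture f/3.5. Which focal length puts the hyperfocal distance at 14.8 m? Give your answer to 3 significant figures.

From H = f²/(N·c) + f, with f ≪ H: f ≈ √(H·N·c) = √(14800 × 3.5 × 0.031) = √1605.8 ≈ 40.07 mm.
Exact: f² + N·c·f − N·c·H = 0 ⇒ f = (−N·c + √((N·c)² + 4·N·c·H))/2 = (−0.1085 + √6423.2)/2 ≈ 40.018 mm ≈ 40.0 mm.

40.0 mm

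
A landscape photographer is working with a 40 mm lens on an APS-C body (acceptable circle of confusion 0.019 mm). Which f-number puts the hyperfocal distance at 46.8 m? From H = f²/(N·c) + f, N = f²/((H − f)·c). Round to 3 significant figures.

f/1.80

Rearrange H = f²/(N·c) + f for N: N = f² / ((H − f)·c).
N = 40² / ((46800 − 40) × 0.019) = 1600 / 888.4 ≈ 1.80.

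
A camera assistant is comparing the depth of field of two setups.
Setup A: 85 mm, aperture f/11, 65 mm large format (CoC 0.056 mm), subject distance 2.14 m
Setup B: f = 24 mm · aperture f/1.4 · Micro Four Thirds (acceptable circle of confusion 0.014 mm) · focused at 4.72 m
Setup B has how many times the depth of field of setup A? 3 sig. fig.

2.00

Setup A: H = 85²/(11×0.056) + 85 ≈ 11813.9 mm; DoF = Df − Dn = 2594.59 − 1820.95 ≈ 773.64 mm.
Setup B: H = 24²/(1.4×0.014) + 24 ≈ 29411.8 mm; DoF = Df − Dn = 5617.7 − 4069.7 ≈ 1548.0 mm.
Ratio = 1548.0 / 773.64 ≈ 2.00.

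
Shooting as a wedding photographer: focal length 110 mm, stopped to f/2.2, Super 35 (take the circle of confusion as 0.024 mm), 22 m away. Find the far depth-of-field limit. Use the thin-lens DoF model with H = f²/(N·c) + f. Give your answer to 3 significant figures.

24.3 m

Hyperfocal distance H = f²/(N·c) + f = 110²/(2.2 × 0.024) + 110 = 12100/0.0528 + 110 ≈ 229276.7 mm ≈ 229.3 m.
Far limit Df = s·(H − f)/(H − s) = 22000 × (229276.7 − 110) / (229276.7 − 22000) = 22000 × 229166.7 / 207276.7 ≈ 24323 mm ≈ 24.3 m.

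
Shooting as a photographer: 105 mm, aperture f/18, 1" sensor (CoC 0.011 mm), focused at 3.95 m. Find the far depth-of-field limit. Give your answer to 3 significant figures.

Hyperfocal distance H = f²/(N·c) + f = 105²/(18 × 0.011) + 105 = 11025/0.198 + 105 ≈ 55786.8 mm ≈ 55.79 m.
Far limit Df = s·(H − f)/(H − s) = 3950 × (55786.8 − 105) / (55786.8 − 3950) = 3950 × 55681.8 / 51836.8 ≈ 4243.0 mm ≈ 4.24 m.

4.24 m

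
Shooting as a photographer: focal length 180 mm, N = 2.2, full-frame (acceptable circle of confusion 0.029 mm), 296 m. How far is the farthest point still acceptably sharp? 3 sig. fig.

Hyperfocal distance H = f²/(N·c) + f = 180²/(2.2 × 0.029) + 180 = 32400/0.0638 + 180 ≈ 508017.0 mm ≈ 508.0 m.
Far limit Df = s·(H − f)/(H − s) = 296000 × (508017.0 − 180) / (508017.0 − 296000) = 296000 × 507837.0 / 212017.0 ≈ 708999 mm ≈ 709 m.

709 m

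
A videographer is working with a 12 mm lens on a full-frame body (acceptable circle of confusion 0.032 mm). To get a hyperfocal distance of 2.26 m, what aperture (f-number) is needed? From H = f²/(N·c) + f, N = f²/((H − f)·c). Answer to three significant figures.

Rearrange H = f²/(N·c) + f for N: N = f² / ((H − f)·c).
N = 12² / ((2260 − 12) × 0.032) = 144 / 71.94 ≈ 2.00.

f/2.00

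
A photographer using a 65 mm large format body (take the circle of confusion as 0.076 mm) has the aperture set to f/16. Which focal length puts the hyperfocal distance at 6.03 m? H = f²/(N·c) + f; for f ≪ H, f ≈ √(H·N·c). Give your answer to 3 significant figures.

85.0 mm

From H = f²/(N·c) + f, with f ≪ H: f ≈ √(H·N·c) = √(6030 × 16 × 0.076) = √7332.5 ≈ 85.63 mm.
Exact: f² + N·c·f − N·c·H = 0 ⇒ f = (−N·c + √((N·c)² + 4·N·c·H))/2 = (−1.216 + √29331)/2 ≈ 85.024 mm ≈ 85.0 mm.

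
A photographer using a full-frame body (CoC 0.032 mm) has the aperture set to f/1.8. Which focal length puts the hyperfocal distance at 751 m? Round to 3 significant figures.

208 mm

From H = f²/(N·c) + f, with f ≪ H: f ≈ √(H·N·c) = √(751000 × 1.8 × 0.032) = √43258 ≈ 208.0 mm.
The +f correction barely moves this — solving exactly, f² + N·c·f − N·c·H = 0 ⇒ f = (−N·c + √((N·c)² + 4·N·c·H))/2 = (−0.0576 + √173030)/2 ≈ 207.96 mm, so f ≈ 208 mm.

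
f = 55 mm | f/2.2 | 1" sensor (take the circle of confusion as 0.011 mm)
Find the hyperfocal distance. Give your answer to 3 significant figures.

Hyperfocal distance H = f²/(N·c) + f = 55²/(2.2 × 0.011) + 55 = 3025/0.0242 + 55 ≈ 125055.0 mm ≈ 125 m.

125 m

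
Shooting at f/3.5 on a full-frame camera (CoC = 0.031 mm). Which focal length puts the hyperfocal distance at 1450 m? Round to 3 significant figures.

From H = f²/(N·c) + f, with f ≪ H: f ≈ √(H·N·c) = √(1450000 × 3.5 × 0.031) = √157325 ≈ 396.6 mm.
The +f correction barely moves this — solving exactly, f² + N·c·f − N·c·H = 0 ⇒ f = (−N·c + √((N·c)² + 4·N·c·H))/2 = (−0.1085 + √629300)/2 ≈ 396.59 mm, so f ≈ 397 mm.

397 mm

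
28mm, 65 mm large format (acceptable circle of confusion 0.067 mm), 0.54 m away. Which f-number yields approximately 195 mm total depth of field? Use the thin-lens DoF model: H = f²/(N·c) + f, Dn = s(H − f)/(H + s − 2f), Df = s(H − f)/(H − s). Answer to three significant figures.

Write h = H − f = f²/(N·c). The thin-lens limits are Dn = s·h/(h + (s−f)) and Df = s·h/(h − (s−f)), so DoF = Df − Dn = 2·s·(s−f)·h / (h² − (s−f)²).
That is a quadratic in h: DoF·h² − 2·s·(s−f)·h − DoF·(s−f)² = 0 ⇒ h = (s−f)·(s + √(s² + DoF²)) / DoF = 512 × (540 + √(540² + 195²)) / 195 = 512 × (540 + 574.130) / 195 ≈ 2925.3 mm.
Then N = f²/(c·h) = 28² / (0.067 × 2925.3) = 784 / 196.00 ≈ 4.

f/4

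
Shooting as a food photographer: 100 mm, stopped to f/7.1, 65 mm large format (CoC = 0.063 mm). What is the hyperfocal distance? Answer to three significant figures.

Hyperfocal distance H = f²/(N·c) + f = 100²/(7.1 × 0.063) + 100 = 10000/0.4473 + 100 ≈ 22456.4 mm ≈ 22.5 m.

22.5 m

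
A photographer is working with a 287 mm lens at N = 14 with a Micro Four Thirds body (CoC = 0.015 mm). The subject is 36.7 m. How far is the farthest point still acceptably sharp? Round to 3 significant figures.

40.5 m

Hyperfocal distance H = f²/(N·c) + f = 287²/(14 × 0.015) + 287 = 82369/0.21 + 287 ≈ 392520.3 mm ≈ 392.5 m.
Far limit Df = s·(H − f)/(H − s) = 36700 × (392520.3 − 287) / (392520.3 − 36700) = 36700 × 392233.3 / 355820.3 ≈ 40456 mm ≈ 40.5 m.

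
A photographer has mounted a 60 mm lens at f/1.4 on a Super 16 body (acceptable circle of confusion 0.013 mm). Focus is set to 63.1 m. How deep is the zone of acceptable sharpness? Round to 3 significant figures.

Hyperfocal distance H = f²/(N·c) + f = 60²/(1.4 × 0.013) + 60 = 3600/0.0182 + 60 ≈ 197862.2 mm ≈ 197.9 m.
Near limit Dn = s·(H − f)/(H + s − 2f) = 63100 × (197862.2 − 60) / (197862.2 + 63100 − 2 × 60) = 63100 × 197802.2 / 260842.2 ≈ 47850 mm.
Far limit Df = s·(H − f)/(H − s) = 63100 × (197862.2 − 60) / (197862.2 − 63100) = 63100 × 197802.2 / 134762.2 ≈ 92617 mm.
Depth of field = Df − Dn = 92617 − 47850 ≈ 44767 mm ≈ 44.8 m.

44.8 m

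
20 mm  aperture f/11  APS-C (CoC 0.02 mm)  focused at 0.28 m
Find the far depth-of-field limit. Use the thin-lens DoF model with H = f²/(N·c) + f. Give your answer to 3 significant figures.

Hyperfocal distance H = f²/(N·c) + f = 20²/(11 × 0.02) + 20 = 400/0.22 + 20 ≈ 1838.2 mm ≈ 1.838 m.
Far limit Df = s·(H − f)/(H − s) = 280 × (1838.2 − 20) / (1838.2 − 280) = 280 × 1818.2 / 1558.2 ≈ 326.72 mm.

327 mm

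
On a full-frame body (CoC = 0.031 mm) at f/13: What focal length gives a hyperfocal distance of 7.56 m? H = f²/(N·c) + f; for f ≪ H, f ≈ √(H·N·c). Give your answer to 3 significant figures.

55.0 mm

From H = f²/(N·c) + f, with f ≪ H: f ≈ √(H·N·c) = √(7560 × 13 × 0.031) = √3046.7 ≈ 55.20 mm.
Exact: f² + N·c·f − N·c·H = 0 ⇒ f = (−N·c + √((N·c)² + 4·N·c·H))/2 = (−0.403 + √12187)/2 ≈ 54.996 mm ≈ 55.0 mm.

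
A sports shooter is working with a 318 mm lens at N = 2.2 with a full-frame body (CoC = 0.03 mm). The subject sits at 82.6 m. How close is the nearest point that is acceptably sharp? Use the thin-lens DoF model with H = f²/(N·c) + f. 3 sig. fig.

Hyperfocal distance H = f²/(N·c) + f = 318²/(2.2 × 0.03) + 318 = 101124/0.066 + 318 ≈ 1532499.8 mm ≈ 1532 m.
Near limit Dn = s·(H − f)/(H + s − 2f) = 82600 × (1532499.8 − 318) / (1532499.8 + 82600 − 2 × 318) = 82600 × 1532181.8 / 1614463.8 ≈ 78390 mm ≈ 78.4 m.

78.4 m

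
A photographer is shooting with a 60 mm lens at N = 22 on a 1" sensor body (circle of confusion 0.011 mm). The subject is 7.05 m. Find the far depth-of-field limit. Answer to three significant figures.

13.3 m

Hyperfocal distance H = f²/(N·c) + f = 60²/(22 × 0.011) + 60 = 3600/0.242 + 60 ≈ 14936.0 mm ≈ 14.94 m.
Far limit Df = s·(H − f)/(H − s) = 7050 × (14936.0 − 60) / (14936.0 − 7050) = 7050 × 14876.0 / 7886.0 ≈ 13299 mm ≈ 13.3 m.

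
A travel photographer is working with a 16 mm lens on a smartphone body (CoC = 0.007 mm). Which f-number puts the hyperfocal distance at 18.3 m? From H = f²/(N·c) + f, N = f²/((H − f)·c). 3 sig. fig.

Rearrange H = f²/(N·c) + f for N: N = f² / ((H − f)·c).
N = 16² / ((18300 − 16) × 0.007) = 256 / 128.0 ≈ 2.00.

f/2.00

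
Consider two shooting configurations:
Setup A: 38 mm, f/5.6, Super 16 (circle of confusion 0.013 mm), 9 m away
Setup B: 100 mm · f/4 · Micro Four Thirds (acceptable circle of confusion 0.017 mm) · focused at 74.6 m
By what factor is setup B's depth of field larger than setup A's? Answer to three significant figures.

Setup A: H = 38²/(5.6×0.013) + 38 ≈ 19873.2 mm; DoF = Df − Dn = 16418 − 6199 ≈ 10219 mm.
Setup B: H = 100²/(4×0.017) + 100 ≈ 147158.8 mm; DoF = Df − Dn = 151196 − 49515 ≈ 101681 mm.
Ratio = 101681 / 10219 ≈ 9.95.

9.95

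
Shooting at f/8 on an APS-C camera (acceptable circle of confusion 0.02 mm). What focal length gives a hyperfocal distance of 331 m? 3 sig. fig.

From H = f²/(N·c) + f, with f ≪ H: f ≈ √(H·N·c) = √(331000 × 8 × 0.02) = √52960 ≈ 230.1 mm.
The +f correction barely moves this — solving exactly, f² + N·c·f − N·c·H = 0 ⇒ f = (−N·c + √((N·c)² + 4·N·c·H))/2 = (−0.16 + √211840)/2 ≈ 230.05 mm, so f ≈ 230 mm.

230 mm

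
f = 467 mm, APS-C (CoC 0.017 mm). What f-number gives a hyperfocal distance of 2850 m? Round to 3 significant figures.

f/4.50

Rearrange H = f²/(N·c) + f for N: N = f² / ((H − f)·c).
N = 467² / ((2850000 − 467) × 0.017) = 218089 / 48442 ≈ 4.50.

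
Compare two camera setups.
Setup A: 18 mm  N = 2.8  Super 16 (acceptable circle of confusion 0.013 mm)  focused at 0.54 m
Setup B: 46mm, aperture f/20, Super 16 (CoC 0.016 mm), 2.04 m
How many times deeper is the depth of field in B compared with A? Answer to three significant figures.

21.3

Setup A: H = 18²/(2.8×0.013) + 18 ≈ 8919.1 mm; DoF = Df − Dn = 573.641 − 510.086 ≈ 63.555 mm.
Setup B: H = 46²/(20×0.016) + 46 ≈ 6658.5 mm; DoF = Df − Dn = 2920.8 − 1567.4 ≈ 1353.4 mm.
Ratio = 1353.4 / 63.555 ≈ 21.3.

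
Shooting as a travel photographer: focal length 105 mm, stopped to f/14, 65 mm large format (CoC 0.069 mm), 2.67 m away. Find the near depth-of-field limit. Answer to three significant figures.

Hyperfocal distance H = f²/(N·c) + f = 105²/(14 × 0.069) + 105 = 11025/0.966 + 105 ≈ 11518.0 mm ≈ 11.52 m.
Near limit Dn = s·(H − f)/(H + s − 2f) = 2670 × (11518.0 − 105) / (11518.0 + 2670 − 2 × 105) = 2670 × 11413.0 / 13978.0 ≈ 2180.0 mm ≈ 2.18 m.

2.18 m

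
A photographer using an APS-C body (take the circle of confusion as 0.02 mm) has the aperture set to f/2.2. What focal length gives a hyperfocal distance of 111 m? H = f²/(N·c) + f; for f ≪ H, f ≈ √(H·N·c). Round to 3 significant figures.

From H = f²/(N·c) + f, with f ≪ H: f ≈ √(H·N·c) = √(111000 × 2.2 × 0.02) = √4884.0 ≈ 69.89 mm.
The +f correction barely moves this — solving exactly, f² + N·c·f − N·c·H = 0 ⇒ f = (−N·c + √((N·c)² + 4·N·c·H))/2 = (−0.044 + √19536)/2 ≈ 69.864 mm, so f ≈ 69.9 mm.

69.9 mm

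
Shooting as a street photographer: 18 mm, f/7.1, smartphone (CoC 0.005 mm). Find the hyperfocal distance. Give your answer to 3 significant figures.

Hyperfocal distance H = f²/(N·c) + f = 18²/(7.1 × 0.005) + 18 = 324/0.0355 + 18 ≈ 9144.8 mm ≈ 9.14 m.

9.14 m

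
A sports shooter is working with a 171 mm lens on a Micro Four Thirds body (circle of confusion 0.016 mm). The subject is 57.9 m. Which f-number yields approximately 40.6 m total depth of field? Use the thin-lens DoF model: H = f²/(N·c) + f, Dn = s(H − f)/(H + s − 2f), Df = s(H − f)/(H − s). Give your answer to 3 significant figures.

f/9.99

Write h = H − f = f²/(N·c). The thin-lens limits are Dn = s·h/(h + (s−f)) and Df = s·h/(h − (s−f)), so DoF = Df − Dn = 2·s·(s−f)·h / (h² − (s−f)²).
That is a quadratic in h: DoF·h² − 2·s·(s−f)·h − DoF·(s−f)² = 0 ⇒ h = (s−f)·(s + √(s² + DoF²)) / DoF = 57729 × (57900 + √(57900² + 40600²)) / 40600 = 57729 × (57900 + 70716.1) / 40600 ≈ 182879 mm.
Then N = f²/(c·h) = 171² / (0.016 × 182879) = 29241 / 2926.1 ≈ 9.99.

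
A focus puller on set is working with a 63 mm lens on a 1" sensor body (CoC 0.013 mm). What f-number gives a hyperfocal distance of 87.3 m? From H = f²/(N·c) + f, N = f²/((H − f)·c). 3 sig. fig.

f/3.50

Rearrange H = f²/(N·c) + f for N: N = f² / ((H − f)·c).
N = 63² / ((87300 − 63) × 0.013) = 3969 / 1134 ≈ 3.50.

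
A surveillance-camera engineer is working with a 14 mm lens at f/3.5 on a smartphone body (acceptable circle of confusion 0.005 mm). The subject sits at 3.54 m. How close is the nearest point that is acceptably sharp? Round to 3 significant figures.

2.69 m

Hyperfocal distance H = f²/(N·c) + f = 14²/(3.5 × 0.005) + 14 = 196/0.0175 + 14 ≈ 11214.0 mm ≈ 11.21 m.
Near limit Dn = s·(H − f)/(H + s − 2f) = 3540 × (11214.0 − 14) / (11214.0 + 3540 − 2 × 14) = 3540 × 11200.0 / 14726.0 ≈ 2692.4 mm ≈ 2.69 m.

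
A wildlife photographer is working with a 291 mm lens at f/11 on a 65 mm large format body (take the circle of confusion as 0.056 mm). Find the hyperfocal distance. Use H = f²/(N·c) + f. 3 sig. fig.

Hyperfocal distance H = f²/(N·c) + f = 291²/(11 × 0.056) + 291 = 84681/0.616 + 291 ≈ 137760.2 mm ≈ 138 m.

138 m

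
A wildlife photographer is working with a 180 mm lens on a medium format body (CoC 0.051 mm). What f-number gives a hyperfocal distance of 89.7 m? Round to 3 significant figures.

Rearrange H = f²/(N·c) + f for N: N = f² / ((H − f)·c).
N = 180² / ((89700 − 180) × 0.051) = 32400 / 4566 ≈ 7.10.

f/7.10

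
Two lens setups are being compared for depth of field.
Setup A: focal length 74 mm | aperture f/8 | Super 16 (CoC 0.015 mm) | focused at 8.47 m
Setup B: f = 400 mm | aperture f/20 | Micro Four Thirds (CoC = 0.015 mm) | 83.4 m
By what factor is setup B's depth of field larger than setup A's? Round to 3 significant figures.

8.25

Setup A: H = 74²/(8×0.015) + 74 ≈ 45707.3 mm; DoF = Df − Dn = 10379.8 − 7153.8 ≈ 3226.0 mm.
Setup B: H = 400²/(20×0.015) + 400 ≈ 533733.3 mm; DoF = Df − Dn = 98771 − 72169 ≈ 26602 mm.
Ratio = 26602 / 3226.0 ≈ 8.25.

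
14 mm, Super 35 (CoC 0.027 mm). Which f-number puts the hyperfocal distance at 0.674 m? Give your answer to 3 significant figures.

f/11

Rearrange H = f²/(N·c) + f for N: N = f² / ((H − f)·c).
N = 14² / ((674 − 14) × 0.027) = 196 / 17.82 ≈ 11.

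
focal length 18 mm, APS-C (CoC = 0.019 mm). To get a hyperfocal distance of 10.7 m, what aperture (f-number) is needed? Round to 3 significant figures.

Rearrange H = f²/(N·c) + f for N: N = f² / ((H − f)·c).
N = 18² / ((10700 − 18) × 0.019) = 324 / 203.0 ≈ 1.60.

f/1.60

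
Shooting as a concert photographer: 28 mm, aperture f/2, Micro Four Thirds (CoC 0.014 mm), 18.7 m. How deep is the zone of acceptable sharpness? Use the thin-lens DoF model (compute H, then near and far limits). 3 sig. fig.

44.9 m

Hyperfocal distance H = f²/(N·c) + f = 28²/(2 × 0.014) + 28 = 784/0.028 + 28 ≈ 28028.0 mm ≈ 28.03 m.
Near limit Dn = s·(H − f)/(H + s − 2f) = 18700 × (28028.0 − 28) / (28028.0 + 18700 − 2 × 28) = 18700 × 28000.0 / 46672.0 ≈ 11219 mm.
Far limit Df = s·(H − f)/(H − s) = 18700 × (28028.0 − 28) / (28028.0 − 18700) = 18700 × 28000.0 / 9328.0 ≈ 56132 mm.
Depth of field = Df − Dn = 56132 − 11219 ≈ 44913 mm ≈ 44.9 m.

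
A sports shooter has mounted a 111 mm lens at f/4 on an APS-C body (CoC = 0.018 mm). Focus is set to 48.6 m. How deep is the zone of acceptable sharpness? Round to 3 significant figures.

29.9 m

Hyperfocal distance H = f²/(N·c) + f = 111²/(4 × 0.018) + 111 = 12321/0.072 + 111 ≈ 171236.0 mm ≈ 171.2 m.
Near limit Dn = s·(H − f)/(H + s − 2f) = 48600 × (171236.0 − 111) / (171236.0 + 48600 − 2 × 111) = 48600 × 171125.0 / 219614.0 ≈ 37870 mm.
Far limit Df = s·(H − f)/(H − s) = 48600 × (171236.0 − 111) / (171236.0 − 48600) = 48600 × 171125.0 / 122636.0 ≈ 67816 mm.
Depth of field = Df − Dn = 67816 − 37870 ≈ 29946 mm ≈ 29.9 m.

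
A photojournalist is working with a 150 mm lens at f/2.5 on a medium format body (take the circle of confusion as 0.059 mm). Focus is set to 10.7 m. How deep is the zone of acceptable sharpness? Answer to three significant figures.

1.49 m

Hyperfocal distance H = f²/(N·c) + f = 150²/(2.5 × 0.059) + 150 = 22500/0.1475 + 150 ≈ 152692.4 mm ≈ 152.7 m.
Near limit Dn = s·(H − f)/(H + s − 2f) = 10700 × (152692.4 − 150) / (152692.4 + 10700 − 2 × 150) = 10700 × 152542.4 / 163092.4 ≈ 10007.8 mm.
Far limit Df = s·(H − f)/(H − s) = 10700 × (152692.4 − 150) / (152692.4 − 10700) = 10700 × 152542.4 / 141992.4 ≈ 11495.0 mm.
Depth of field = Df − Dn = 11495.0 − 10007.8 ≈ 1487.2 mm ≈ 1.49 m.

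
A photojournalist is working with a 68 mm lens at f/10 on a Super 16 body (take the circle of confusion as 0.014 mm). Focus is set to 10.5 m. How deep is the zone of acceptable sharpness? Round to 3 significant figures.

Hyperfocal distance H = f²/(N·c) + f = 68²/(10 × 0.014) + 68 = 4624/0.14 + 68 ≈ 33096.6 mm ≈ 33.10 m.
Near limit Dn = s·(H − f)/(H + s − 2f) = 10500 × (33096.6 − 68) / (33096.6 + 10500 − 2 × 68) = 10500 × 33028.6 / 43460.6 ≈ 7979.6 mm.
Far limit Df = s·(H − f)/(H − s) = 10500 × (33096.6 − 68) / (33096.6 − 10500) = 10500 × 33028.6 / 22596.6 ≈ 15347.5 mm.
Depth of field = Df − Dn = 15347.5 − 7979.6 ≈ 7367.9 mm ≈ 7.37 m.

7.37 m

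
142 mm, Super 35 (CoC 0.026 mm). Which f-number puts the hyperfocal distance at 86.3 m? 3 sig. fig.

Rearrange H = f²/(N·c) + f for N: N = f² / ((H − f)·c).
N = 142² / ((86300 − 142) × 0.026) = 20164 / 2240 ≈ 9.

f/9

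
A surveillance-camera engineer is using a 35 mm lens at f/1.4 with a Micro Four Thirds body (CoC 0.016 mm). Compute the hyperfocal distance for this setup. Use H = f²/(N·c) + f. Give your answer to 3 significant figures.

54.7 m

Hyperfocal distance H = f²/(N·c) + f = 35²/(1.4 × 0.016) + 35 = 1225/0.0224 + 35 ≈ 54722.5 mm ≈ 54.7 m.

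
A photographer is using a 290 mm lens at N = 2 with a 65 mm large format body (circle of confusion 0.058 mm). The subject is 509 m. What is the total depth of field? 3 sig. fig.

Hyperfocal distance H = f²/(N·c) + f = 290²/(2 × 0.058) + 290 = 84100/0.116 + 290 ≈ 725290.0 mm ≈ 725.3 m.
Near limit Dn = s·(H − f)/(H + s − 2f) = 509000 × (725290.0 − 290) / (725290.0 + 509000 − 2 × 290) = 509000 × 725000.0 / 1233710.0 ≈ 299118 mm.
Far limit Df = s·(H − f)/(H − s) = 509000 × (725290.0 − 290) / (725290.0 − 509000) = 509000 × 725000.0 / 216290.0 ≈ 1706158 mm.
Depth of field = Df − Dn = 1706158 − 299118 ≈ 1407040 mm ≈ 1410 m.

1410 m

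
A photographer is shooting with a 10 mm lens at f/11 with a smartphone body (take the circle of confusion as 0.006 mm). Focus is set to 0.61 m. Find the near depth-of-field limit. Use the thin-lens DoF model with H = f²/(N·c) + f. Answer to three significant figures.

Hyperfocal distance H = f²/(N·c) + f = 10²/(11 × 0.006) + 10 = 100/0.066 + 10 ≈ 1525.2 mm ≈ 1.525 m.
Near limit Dn = s·(H − f)/(H + s − 2f) = 610 × (1525.2 − 10) / (1525.2 + 610 − 2 × 10) = 610 × 1515.2 / 2115.2 ≈ 436.96 mm.

437 mm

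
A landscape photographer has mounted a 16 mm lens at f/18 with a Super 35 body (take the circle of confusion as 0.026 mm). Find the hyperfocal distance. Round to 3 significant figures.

0.563 m

Hyperfocal distance H = f²/(N·c) + f = 16²/(18 × 0.026) + 16 = 256/0.468 + 16 ≈ 563.0 mm ≈ 0.563 m.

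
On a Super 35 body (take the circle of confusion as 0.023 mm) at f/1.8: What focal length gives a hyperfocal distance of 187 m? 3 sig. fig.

From H = f²/(N·c) + f, with f ≪ H: f ≈ √(H·N·c) = √(187000 × 1.8 × 0.023) = √7741.8 ≈ 87.99 mm.
The +f correction barely moves this — solving exactly, f² + N·c·f − N·c·H = 0 ⇒ f = (−N·c + √((N·c)² + 4·N·c·H))/2 = (−0.0414 + √30967)/2 ≈ 87.967 mm, so f ≈ 88.0 mm.

88.0 mm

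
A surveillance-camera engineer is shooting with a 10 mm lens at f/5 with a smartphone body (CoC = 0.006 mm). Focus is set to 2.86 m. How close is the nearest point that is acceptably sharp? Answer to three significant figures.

Hyperfocal distance H = f²/(N·c) + f = 10²/(5 × 0.006) + 10 = 100/0.03 + 10 ≈ 3343.3 mm ≈ 3.343 m.
Near limit Dn = s·(H − f)/(H + s − 2f) = 2860 × (3343.3 − 10) / (3343.3 + 2860 − 2 × 10) = 2860 × 3333.3 / 6183.3 ≈ 1541.8 mm ≈ 1.54 m.

1.54 m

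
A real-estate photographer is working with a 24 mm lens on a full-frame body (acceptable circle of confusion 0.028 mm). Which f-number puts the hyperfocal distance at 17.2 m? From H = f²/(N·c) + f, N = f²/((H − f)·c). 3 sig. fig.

f/1.20

Rearrange H = f²/(N·c) + f for N: N = f² / ((H − f)·c).
N = 24² / ((17200 − 24) × 0.028) = 576 / 480.9 ≈ 1.20.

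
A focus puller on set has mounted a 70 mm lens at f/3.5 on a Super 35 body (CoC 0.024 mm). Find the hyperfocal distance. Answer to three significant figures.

58.4 m

Hyperfocal distance H = f²/(N·c) + f = 70²/(3.5 × 0.024) + 70 = 4900/0.084 + 70 ≈ 58403.3 mm ≈ 58.4 m.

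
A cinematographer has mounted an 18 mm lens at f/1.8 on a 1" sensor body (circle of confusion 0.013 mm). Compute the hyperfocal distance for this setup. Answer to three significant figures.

Hyperfocal distance H = f²/(N·c) + f = 18²/(1.8 × 0.013) + 18 = 324/0.0234 + 18 ≈ 13864.2 mm ≈ 13.9 m.

13.9 m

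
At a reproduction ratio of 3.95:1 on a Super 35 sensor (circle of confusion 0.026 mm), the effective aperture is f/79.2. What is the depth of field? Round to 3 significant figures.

At magnification m, DoF ≈ 2·N_eff·c/m² = 2 × 79.2 × 0.026 / 3.95² = 4.118 / 15.6 ≈ 0.264 mm.

0.264 mm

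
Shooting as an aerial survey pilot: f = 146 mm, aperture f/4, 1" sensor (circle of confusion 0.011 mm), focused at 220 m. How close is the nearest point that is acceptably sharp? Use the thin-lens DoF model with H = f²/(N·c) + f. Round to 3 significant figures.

Hyperfocal distance H = f²/(N·c) + f = 146²/(4 × 0.011) + 146 = 21316/0.044 + 146 ≈ 484600.5 mm ≈ 484.6 m.
Near limit Dn = s·(H − f)/(H + s − 2f) = 220000 × (484600.5 − 146) / (484600.5 + 220000 − 2 × 146) = 220000 × 484454.5 / 704308.5 ≈ 151326 mm ≈ 151 m.

151 m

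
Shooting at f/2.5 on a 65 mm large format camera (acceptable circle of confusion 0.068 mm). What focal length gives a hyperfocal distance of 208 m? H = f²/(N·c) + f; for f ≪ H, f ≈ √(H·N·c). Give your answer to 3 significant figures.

188 mm

From H = f²/(N·c) + f, with f ≪ H: f ≈ √(H·N·c) = √(208000 × 2.5 × 0.068) = √35360 ≈ 188.0 mm.
The +f correction barely moves this — solving exactly, f² + N·c·f − N·c·H = 0 ⇒ f = (−N·c + √((N·c)² + 4·N·c·H))/2 = (−0.17 + √141440)/2 ≈ 187.96 mm, so f ≈ 188 mm.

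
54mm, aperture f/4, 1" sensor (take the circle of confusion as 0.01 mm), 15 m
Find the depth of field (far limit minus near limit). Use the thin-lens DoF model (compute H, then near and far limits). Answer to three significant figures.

Hyperfocal distance H = f²/(N·c) + f = 54²/(4 × 0.01) + 54 = 2916/0.04 + 54 ≈ 72954.0 mm ≈ 72.95 m.
Near limit Dn = s·(H − f)/(H + s − 2f) = 15000 × (72954.0 − 54) / (72954.0 + 15000 − 2 × 54) = 15000 × 72900.0 / 87846.0 ≈ 12447.9 mm.
Far limit Df = s·(H − f)/(H − s) = 15000 × (72954.0 − 54) / (72954.0 − 15000) = 15000 × 72900.0 / 57954.0 ≈ 18868.4 mm.
Depth of field = Df − Dn = 18868.4 − 12447.9 ≈ 6420.5 mm ≈ 6.42 m.

6.42 m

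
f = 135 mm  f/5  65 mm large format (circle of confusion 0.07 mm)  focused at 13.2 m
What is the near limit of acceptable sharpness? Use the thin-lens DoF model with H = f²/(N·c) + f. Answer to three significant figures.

Hyperfocal distance H = f²/(N·c) + f = 135²/(5 × 0.07) + 135 = 18225/0.35 + 135 ≈ 52206.4 mm ≈ 52.21 m.
Near limit Dn = s·(H − f)/(H + s − 2f) = 13200 × (52206.4 − 135) / (52206.4 + 13200 − 2 × 135) = 13200 × 52071.4 / 65136.4 ≈ 10552 mm ≈ 10.6 m.

10.6 m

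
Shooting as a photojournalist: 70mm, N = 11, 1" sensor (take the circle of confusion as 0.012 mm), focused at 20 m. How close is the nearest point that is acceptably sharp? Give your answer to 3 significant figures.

13.0 m

Hyperfocal distance H = f²/(N·c) + f = 70²/(11 × 0.012) + 70 = 4900/0.132 + 70 ≈ 37191.2 mm ≈ 37.19 m.
Near limit Dn = s·(H − f)/(H + s − 2f) = 20000 × (37191.2 − 70) / (37191.2 + 20000 − 2 × 70) = 20000 × 37121.2 / 57051.2 ≈ 13013 mm ≈ 13.0 m.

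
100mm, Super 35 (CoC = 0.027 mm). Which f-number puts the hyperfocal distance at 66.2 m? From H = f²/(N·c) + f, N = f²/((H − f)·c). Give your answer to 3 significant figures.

f/5.60

Rearrange H = f²/(N·c) + f for N: N = f² / ((H − f)·c).
N = 100² / ((66200 − 100) × 0.027) = 10000 / 1785 ≈ 5.60.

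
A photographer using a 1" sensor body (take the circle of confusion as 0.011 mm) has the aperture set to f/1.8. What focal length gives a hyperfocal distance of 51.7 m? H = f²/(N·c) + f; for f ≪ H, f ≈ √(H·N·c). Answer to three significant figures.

32.0 mm

From H = f²/(N·c) + f, with f ≪ H: f ≈ √(H·N·c) = √(51700 × 1.8 × 0.011) = √1023.7 ≈ 31.99 mm.
The +f correction barely moves this — solving exactly, f² + N·c·f − N·c·H = 0 ⇒ f = (−N·c + √((N·c)² + 4·N·c·H))/2 = (−0.0198 + √4094.6)/2 ≈ 31.985 mm, so f ≈ 32.0 mm.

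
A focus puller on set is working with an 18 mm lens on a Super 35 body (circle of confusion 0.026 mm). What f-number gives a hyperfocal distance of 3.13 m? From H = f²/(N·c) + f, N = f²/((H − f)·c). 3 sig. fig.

Rearrange H = f²/(N·c) + f for N: N = f² / ((H − f)·c).
N = 18² / ((3130 − 18) × 0.026) = 324 / 80.91 ≈ 4.

f/4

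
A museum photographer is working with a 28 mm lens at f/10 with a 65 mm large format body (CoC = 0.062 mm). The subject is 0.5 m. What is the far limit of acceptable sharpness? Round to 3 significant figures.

Hyperfocal distance H = f²/(N·c) + f = 28²/(10 × 0.062) + 28 = 784/0.62 + 28 ≈ 1292.5 mm ≈ 1.293 m.
Far limit Df = s·(H − f)/(H − s) = 500 × (1292.5 − 28) / (1292.5 − 500) = 500 × 1264.5 / 792.5 ≈ 797.79 mm ≈ 0.798 m.

0.798 m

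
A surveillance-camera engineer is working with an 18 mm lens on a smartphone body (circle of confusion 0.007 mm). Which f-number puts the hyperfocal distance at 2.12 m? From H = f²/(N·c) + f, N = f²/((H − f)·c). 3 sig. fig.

f/22

Rearrange H = f²/(N·c) + f for N: N = f² / ((H − f)·c).
N = 18² / ((2120 − 18) × 0.007) = 324 / 14.71 ≈ 22.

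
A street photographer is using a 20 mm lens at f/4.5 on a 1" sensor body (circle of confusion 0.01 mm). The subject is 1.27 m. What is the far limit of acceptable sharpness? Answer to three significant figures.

Hyperfocal distance H = f²/(N·c) + f = 20²/(4.5 × 0.01) + 20 = 400/0.045 + 20 ≈ 8908.9 mm ≈ 8.909 m.
Far limit Df = s·(H − f)/(H − s) = 1270 × (8908.9 − 20) / (8908.9 − 1270) = 1270 × 8888.9 / 7638.9 ≈ 1477.8 mm ≈ 1.48 m.

1.48 m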